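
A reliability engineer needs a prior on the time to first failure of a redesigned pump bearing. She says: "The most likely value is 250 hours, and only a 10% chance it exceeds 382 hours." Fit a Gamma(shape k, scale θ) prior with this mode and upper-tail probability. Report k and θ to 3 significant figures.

k ≈ 11.4, θ ≈ 24.1

Gamma(k,θ) with k>1 has mode (k−1)θ, so θ = 250/(k−1).
Need P(X < 382) = 0.9 with θ tied to k this way. Start at k = 2, θ = 250: P(X<382) ≈ 0.452.
Too low — raise k to concentrate. Iterating converges to k ≈ 11.4.
Then θ = 250/(11.4−1) ≈ 24.1.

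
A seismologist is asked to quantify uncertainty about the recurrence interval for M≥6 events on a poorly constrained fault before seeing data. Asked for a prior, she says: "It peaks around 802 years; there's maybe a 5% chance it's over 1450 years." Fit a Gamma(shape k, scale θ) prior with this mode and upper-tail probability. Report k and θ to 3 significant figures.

Gamma(k,θ) with k>1 has mode (k−1)θ, so θ = 802/(k−1).
Need P(X < 1450) = 0.95 with θ tied to k this way. Start at k = 2, θ = 802: P(X<1450) ≈ 0.540.
Too low — raise k to concentrate. Iterating converges to k ≈ 8.94.
Then θ = 802/(8.94−1) ≈ 101.

k ≈ 8.94, θ ≈ 101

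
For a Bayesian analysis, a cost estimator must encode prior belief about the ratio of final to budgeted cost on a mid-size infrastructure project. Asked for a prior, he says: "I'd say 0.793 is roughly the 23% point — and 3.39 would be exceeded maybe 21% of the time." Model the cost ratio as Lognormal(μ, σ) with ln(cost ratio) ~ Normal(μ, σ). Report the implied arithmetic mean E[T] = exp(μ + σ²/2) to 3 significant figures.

If T ~ Lognormal(μ,σ) then ln T ~ Normal(μ,σ), so the p-quantile of ln T is μ + z_p·σ.
ln(0.793) = -0.2319 and ln(3.39) = 1.221; z_{0.23} = -0.7388, z_{0.79} = 0.8064.
σ = (1.221 − -0.2319)/(0.8064 − (-0.7388)) = 0.940.
μ = -0.2319 − (-0.7388)·0.940 = 0.463.
E[T] = exp(μ + σ²/2) = exp(0.463 + 0.4419) = 2.47.

E[T] ≈ 2.47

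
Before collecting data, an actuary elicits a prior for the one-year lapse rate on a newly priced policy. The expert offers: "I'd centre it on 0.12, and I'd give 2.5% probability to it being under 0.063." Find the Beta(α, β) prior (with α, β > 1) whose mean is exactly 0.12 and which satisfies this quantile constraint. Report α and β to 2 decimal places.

α ≈ 11.40, β ≈ 83.57

With mean 0.12 fixed, write α = 0.12s, β = 0.88s where s = α+β.
Need P(θ < 0.063) = 0.025 under Beta(0.12s, 0.88s). Normal approximation: (q−m)/√(m(1−m)/s) ≈ z_{0.025} = -1.96, so s ≈ 0.12·0.88·(-1.96)²/(0.063−0.12)² = 124.9.
At s = 124.9: P(θ<0.063) ≈ 0.012. Adjusting to match 0.025 gives s ≈ 94.97.
So α = 0.12·94.97 ≈ 11.40, β = 0.88·94.97 ≈ 83.57.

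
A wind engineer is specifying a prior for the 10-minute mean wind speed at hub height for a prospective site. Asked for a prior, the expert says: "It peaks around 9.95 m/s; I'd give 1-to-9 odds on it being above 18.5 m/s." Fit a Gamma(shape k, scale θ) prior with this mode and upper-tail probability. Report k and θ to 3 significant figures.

Gamma(k,θ) with k>1 has mode (k−1)θ, so θ = 9.95/(k−1).
Need P(X < 18.5) = 0.9 with θ tied to k this way. Start at k = 2, θ = 9.95: P(X<18.5) ≈ 0.555.
Too low — raise k to concentrate. Iterating converges to k ≈ 5.96.
Then θ = 9.95/(5.96−1) ≈ 2.

k ≈ 5.96, θ ≈ 2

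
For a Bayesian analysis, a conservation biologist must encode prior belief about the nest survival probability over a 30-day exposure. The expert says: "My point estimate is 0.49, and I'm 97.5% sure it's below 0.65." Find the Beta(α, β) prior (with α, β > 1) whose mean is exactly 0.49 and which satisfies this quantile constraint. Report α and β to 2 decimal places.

With mean 0.49 fixed, write α = 0.49s, β = 0.51s where s = α+β.
Need P(θ < 0.65) = 0.975 under Beta(0.49s, 0.51s). Normal approximation: (q−m)/√(m(1−m)/s) ≈ z_{0.975} = 1.96, so s ≈ 0.49·0.51·(1.96)²/(0.65−0.49)² = 37.5.
At s = 37.5: P(θ<0.65) ≈ 0.977. Adjusting to match 0.975 gives s ≈ 36.28.
So α = 0.49·36.28 ≈ 17.78, β = 0.51·36.28 ≈ 18.50.

α ≈ 17.78, β ≈ 18.50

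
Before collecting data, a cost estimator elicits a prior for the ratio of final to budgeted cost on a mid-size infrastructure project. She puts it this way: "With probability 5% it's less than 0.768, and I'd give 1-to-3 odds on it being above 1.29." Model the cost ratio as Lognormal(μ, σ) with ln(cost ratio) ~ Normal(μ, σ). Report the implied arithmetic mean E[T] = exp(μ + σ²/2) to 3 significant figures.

E[T] ≈ 1.14

If T ~ Lognormal(μ,σ) then ln T ~ Normal(μ,σ), so the p-quantile of ln T is μ + z_p·σ.
ln(0.768) = -0.264 and ln(1.29) = 0.2546; z_{0.05} = -1.645, z_{0.75} = 0.6745.
σ = (0.2546 − -0.264)/(0.6745 − (-1.645)) = 0.224.
μ = -0.264 − (-1.645)·0.224 = 0.104.
E[T] = exp(μ + σ²/2) = exp(0.104 + 0.0250) = 1.14.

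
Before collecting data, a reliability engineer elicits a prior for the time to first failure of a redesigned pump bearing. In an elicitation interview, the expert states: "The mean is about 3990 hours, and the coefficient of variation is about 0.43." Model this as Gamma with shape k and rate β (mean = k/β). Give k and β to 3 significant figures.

k ≈ 5.41, β ≈ 0.00136

For Gamma(k, rate β): mean = k/β, variance = k/β², so CV = 1/√k.
CV = 0.43, hence k = 1/CV² = 5.41.
Then β = k/mean = 5.41/3990 = 0.00136.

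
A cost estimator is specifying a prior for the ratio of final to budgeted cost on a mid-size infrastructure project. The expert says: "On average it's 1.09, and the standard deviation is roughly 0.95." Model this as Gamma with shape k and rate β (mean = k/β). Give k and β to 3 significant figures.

k ≈ 1.32, β ≈ 1.21

For Gamma(k, rate β): mean = k/β, variance = k/β², so CV = 1/√k.
CV = SD/mean = 0.95/1.09 = 0.8716, hence k = 1/CV² = 1.32.
Then β = k/mean = 1.32/1.09 = 1.21.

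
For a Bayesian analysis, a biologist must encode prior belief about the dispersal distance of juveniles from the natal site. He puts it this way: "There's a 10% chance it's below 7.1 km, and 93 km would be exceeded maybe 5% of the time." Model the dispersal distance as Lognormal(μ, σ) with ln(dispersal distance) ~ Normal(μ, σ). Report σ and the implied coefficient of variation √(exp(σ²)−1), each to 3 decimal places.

If T ~ Lognormal(μ,σ) then ln T ~ Normal(μ,σ), so the p-quantile of ln T is μ + z_p·σ.
ln(7.1) = 1.96 and ln(93) = 4.533; z_{0.1} = -1.282, z_{0.95} = 1.645.
σ = (4.533 − 1.96)/(1.645 − (-1.282)) = 0.879.
μ = 1.96 − (-1.282)·0.879 = 3.087.
CV = √(exp(σ²)−1) = √(exp(0.7728)−1) = 1.080.

σ ≈ 0.879, CV ≈ 1.080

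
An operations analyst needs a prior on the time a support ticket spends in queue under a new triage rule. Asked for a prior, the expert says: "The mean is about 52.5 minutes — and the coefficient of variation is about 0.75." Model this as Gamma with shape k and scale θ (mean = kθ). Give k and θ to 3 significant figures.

For Gamma(k, scale θ): mean = kθ, variance = kθ², so CV = 1/√k.
CV = 0.75, hence k = 1/CV² = 1.78.
Then θ = mean/k = 52.5/1.78 = 29.5.

k ≈ 1.78, θ ≈ 29.5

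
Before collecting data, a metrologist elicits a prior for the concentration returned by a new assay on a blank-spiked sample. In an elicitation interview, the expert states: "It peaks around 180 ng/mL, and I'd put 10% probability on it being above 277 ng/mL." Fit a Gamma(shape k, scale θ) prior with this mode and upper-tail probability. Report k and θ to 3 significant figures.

k ≈ 11.1, θ ≈ 17.9

Gamma(k,θ) with k>1 has mode (k−1)θ, so θ = 180/(k−1).
Need P(X < 277) = 0.9 with θ tied to k this way. Start at k = 2, θ = 180: P(X<277) ≈ 0.455.
Too low — raise k to concentrate. Iterating converges to k ≈ 11.1.
Then θ = 180/(11.1−1) ≈ 17.9.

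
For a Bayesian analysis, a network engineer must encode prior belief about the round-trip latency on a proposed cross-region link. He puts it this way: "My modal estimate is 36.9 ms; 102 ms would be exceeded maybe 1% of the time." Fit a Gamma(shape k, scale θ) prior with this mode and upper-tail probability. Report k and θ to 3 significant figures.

Gamma(k,θ) with k>1 has mode (k−1)θ, so θ = 36.9/(k−1).
Need P(X < 102) = 0.99 with θ tied to k this way. Start at k = 2, θ = 36.9: P(X<102) ≈ 0.763.
Too low — raise k to concentrate. Iterating converges to k ≈ 5.44.
Then θ = 36.9/(5.44−1) ≈ 8.31.

k ≈ 5.44, θ ≈ 8.31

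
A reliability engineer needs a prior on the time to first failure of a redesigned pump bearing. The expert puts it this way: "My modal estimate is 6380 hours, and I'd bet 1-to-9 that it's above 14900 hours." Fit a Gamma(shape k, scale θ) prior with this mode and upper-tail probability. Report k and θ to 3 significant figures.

Gamma(k,θ) with k>1 has mode (k−1)θ, so θ = 6380/(k−1).
Need P(X < 14900) = 0.9 with θ tied to k this way. Start at k = 2, θ = 6380: P(X<14900) ≈ 0.677.
Too low — raise k to concentrate. Iterating converges to k ≈ 3.67.
Then θ = 6380/(3.67−1) ≈ 2390.

k ≈ 3.67, θ ≈ 2390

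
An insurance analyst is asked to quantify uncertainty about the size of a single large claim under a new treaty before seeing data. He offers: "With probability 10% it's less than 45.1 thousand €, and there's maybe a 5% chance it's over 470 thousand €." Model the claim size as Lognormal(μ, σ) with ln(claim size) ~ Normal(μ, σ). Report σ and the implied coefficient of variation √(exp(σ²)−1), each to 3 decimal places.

σ ≈ 0.801, CV ≈ 0.948

If T ~ Lognormal(μ,σ) then ln T ~ Normal(μ,σ), so the p-quantile of ln T is μ + z_p·σ.
ln(45.1) = 3.809 and ln(470) = 6.153; z_{0.1} = -1.282, z_{0.95} = 1.645.
σ = (6.153 − 3.809)/(1.645 − (-1.282)) = 0.801.
μ = 3.809 − (-1.282)·0.801 = 4.835.
CV = √(exp(σ²)−1) = √(exp(0.6415)−1) = 0.948.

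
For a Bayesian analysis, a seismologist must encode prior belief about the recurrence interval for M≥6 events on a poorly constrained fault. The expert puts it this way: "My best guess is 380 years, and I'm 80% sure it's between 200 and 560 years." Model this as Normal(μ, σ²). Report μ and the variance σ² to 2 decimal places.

μ = 380.00, σ² = 19727.54

A symmetric 80% interval runs μ ± z·σ with z = 1.282.
Half-width = 180, so σ = 180/1.282 = 140.455 and σ² = 19727.54.
μ is the stated best guess, 380.00.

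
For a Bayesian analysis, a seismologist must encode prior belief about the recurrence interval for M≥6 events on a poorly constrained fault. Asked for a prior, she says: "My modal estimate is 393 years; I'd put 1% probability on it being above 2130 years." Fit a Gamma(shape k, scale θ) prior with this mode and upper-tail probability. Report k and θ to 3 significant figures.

k ≈ 2.34, θ ≈ 294

Gamma(k,θ) with k>1 has mode (k−1)θ, so θ = 393/(k−1).
Need P(X < 2130) = 0.99 with θ tied to k this way. Start at k = 2, θ = 393: P(X<2130) ≈ 0.972.
Too low — raise k to concentrate. Iterating converges to k ≈ 2.34.
Then θ = 393/(2.34−1) ≈ 294.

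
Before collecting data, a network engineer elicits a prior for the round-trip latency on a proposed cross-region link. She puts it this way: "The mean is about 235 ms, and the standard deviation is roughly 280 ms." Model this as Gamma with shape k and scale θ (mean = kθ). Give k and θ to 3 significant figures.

k ≈ 0.704, θ ≈ 334

For Gamma(k, scale θ): mean = kθ, variance = kθ², so CV = 1/√k.
CV = SD/mean = 280/235 = 1.191, hence k = 1/CV² = 0.704.
Then θ = mean/k = 235/0.704 = 334.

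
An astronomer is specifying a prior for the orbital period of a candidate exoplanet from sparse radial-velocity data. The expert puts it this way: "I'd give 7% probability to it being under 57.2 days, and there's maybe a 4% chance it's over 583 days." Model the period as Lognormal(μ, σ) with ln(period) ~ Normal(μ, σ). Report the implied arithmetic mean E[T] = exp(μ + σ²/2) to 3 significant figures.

E[T] ≈ 214 days

If T ~ Lognormal(μ,σ) then ln T ~ Normal(μ,σ), so the p-quantile of ln T is μ + z_p·σ.
ln(57.2) = 4.047 and ln(583) = 6.368; z_{0.07} = -1.476, z_{0.96} = 1.751.
σ = (6.368 − 4.047)/(1.751 − (-1.476)) = 0.720.
μ = 4.047 − (-1.476)·0.720 = 5.108.
E[T] = exp(μ + σ²/2) = exp(5.108 + 0.2589) = 214 days.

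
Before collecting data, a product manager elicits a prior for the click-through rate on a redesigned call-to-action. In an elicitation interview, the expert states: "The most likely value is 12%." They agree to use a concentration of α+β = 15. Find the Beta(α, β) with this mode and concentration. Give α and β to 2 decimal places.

α = 2.56, β = 12.44

For α,β > 1 the Beta mode is (α−1)/(α+β−2). With α+β = 15, the mode is (α−1)/13.
Set (α−1)/13 = 0.12 → α = 1 + 0.12·13 = 2.56.
β = 15 − α = 12.44.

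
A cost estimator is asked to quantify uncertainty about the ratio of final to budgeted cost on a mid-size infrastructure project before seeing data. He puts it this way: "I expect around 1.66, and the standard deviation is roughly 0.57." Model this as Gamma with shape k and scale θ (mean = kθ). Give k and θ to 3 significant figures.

For Gamma(k, scale θ): mean = kθ, variance = kθ², so CV = 1/√k.
CV = SD/mean = 0.57/1.66 = 0.3434, hence k = 1/CV² = 8.48.
Then θ = mean/k = 1.66/8.48 = 0.196.

k ≈ 8.48, θ ≈ 0.196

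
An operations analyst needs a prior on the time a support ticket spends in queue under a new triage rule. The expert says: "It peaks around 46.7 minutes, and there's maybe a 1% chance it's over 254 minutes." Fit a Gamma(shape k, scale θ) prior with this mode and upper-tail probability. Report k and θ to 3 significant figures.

k ≈ 2.33, θ ≈ 35.1

Gamma(k,θ) with k>1 has mode (k−1)θ, so θ = 46.7/(k−1).
Need P(X < 254) = 0.99 with θ tied to k this way. Start at k = 2, θ = 46.7: P(X<254) ≈ 0.972.
Too low — raise k to concentrate. Iterating converges to k ≈ 2.33.
Then θ = 46.7/(2.33−1) ≈ 35.1.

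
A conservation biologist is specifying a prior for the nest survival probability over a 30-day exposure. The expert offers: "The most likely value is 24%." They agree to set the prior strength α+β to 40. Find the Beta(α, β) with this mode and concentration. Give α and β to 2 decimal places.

For α,β > 1 the Beta mode is (α−1)/(α+β−2). With α+β = 40, the mode is (α−1)/38.
Set (α−1)/38 = 0.24 → α = 1 + 0.24·38 = 10.12.
β = 40 − α = 29.88.

α = 10.12, β = 29.88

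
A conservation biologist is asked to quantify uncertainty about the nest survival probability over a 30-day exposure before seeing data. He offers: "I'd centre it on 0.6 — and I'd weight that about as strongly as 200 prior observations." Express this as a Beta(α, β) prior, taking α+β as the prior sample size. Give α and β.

α = 120, β = 80

Under the effective-sample-size interpretation, Beta(α, β) has prior mean α/(α+β) and prior sample size α+β.
So α+β = 200 and α/(α+β) = 0.6, giving α = 0.6·200 = 120 and β = 200 − 120 = 80.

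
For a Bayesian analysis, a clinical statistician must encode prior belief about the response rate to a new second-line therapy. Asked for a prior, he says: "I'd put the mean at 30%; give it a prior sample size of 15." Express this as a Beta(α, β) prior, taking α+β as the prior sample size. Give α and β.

α = 4.5, β = 10.5

Under the effective-sample-size interpretation, Beta(α, β) has prior mean α/(α+β) and prior sample size α+β.
So α+β = 15 and α/(α+β) = 0.3, giving α = 0.3·15 = 4.5 and β = 15 − 4.5 = 10.5.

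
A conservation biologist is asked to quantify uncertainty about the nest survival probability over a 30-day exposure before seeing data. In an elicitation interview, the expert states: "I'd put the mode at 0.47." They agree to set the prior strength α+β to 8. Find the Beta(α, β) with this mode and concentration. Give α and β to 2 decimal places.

For α,β > 1 the Beta mode is (α−1)/(α+β−2). With α+β = 8, the mode is (α−1)/6.
Set (α−1)/6 = 0.47 → α = 1 + 0.47·6 = 3.82.
β = 8 − α = 4.18.

α = 3.82, β = 4.18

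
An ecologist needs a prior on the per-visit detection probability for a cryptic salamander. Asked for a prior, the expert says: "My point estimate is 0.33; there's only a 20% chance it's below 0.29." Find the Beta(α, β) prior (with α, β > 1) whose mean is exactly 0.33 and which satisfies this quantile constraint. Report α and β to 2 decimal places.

With mean 0.33 fixed, write α = 0.33s, β = 0.67s where s = α+β.
Need P(θ < 0.29) = 0.2 under Beta(0.33s, 0.67s). Normal approximation: (q−m)/√(m(1−m)/s) ≈ z_{0.2} = -0.842, so s ≈ 0.33·0.67·(-0.842)²/(0.29−0.33)² = 97.9.
At s = 97.9: P(θ<0.29) ≈ 0.202. Adjusting to match 0.2 gives s ≈ 99.47.
So α = 0.33·99.47 ≈ 32.82, β = 0.67·99.47 ≈ 66.64.

α ≈ 32.82, β ≈ 66.64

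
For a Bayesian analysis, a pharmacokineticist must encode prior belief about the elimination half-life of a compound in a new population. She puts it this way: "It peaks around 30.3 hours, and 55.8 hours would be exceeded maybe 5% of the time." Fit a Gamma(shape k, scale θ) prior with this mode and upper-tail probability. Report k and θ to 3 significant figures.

Gamma(k,θ) with k>1 has mode (k−1)θ, so θ = 30.3/(k−1).
Need P(X < 55.8) = 0.95 with θ tied to k this way. Start at k = 2, θ = 30.3: P(X<55.8) ≈ 0.549.
Too low — raise k to concentrate. Iterating converges to k ≈ 8.47.
Then θ = 30.3/(8.47−1) ≈ 4.06.

k ≈ 8.47, θ ≈ 4.06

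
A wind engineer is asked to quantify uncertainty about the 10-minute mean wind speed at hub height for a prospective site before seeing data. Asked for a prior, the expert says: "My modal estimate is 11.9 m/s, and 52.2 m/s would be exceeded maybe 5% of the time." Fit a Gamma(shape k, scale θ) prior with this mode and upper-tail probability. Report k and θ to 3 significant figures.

Gamma(k,θ) with k>1 has mode (k−1)θ, so θ = 11.9/(k−1).
Need P(X < 52.2) = 0.95 with θ tied to k this way. Start at k = 2, θ = 11.9: P(X<52.2) ≈ 0.933.
Too low — raise k to concentrate. Iterating converges to k ≈ 2.13.
Then θ = 11.9/(2.13−1) ≈ 10.5.

k ≈ 2.13, θ ≈ 10.5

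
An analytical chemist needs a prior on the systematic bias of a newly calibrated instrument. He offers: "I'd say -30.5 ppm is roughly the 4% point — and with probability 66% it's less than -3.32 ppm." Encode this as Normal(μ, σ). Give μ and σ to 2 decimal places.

μ = -8.50, σ = 12.57

The p-quantile of Normal(μ,σ) is μ + z_p·σ, with z_{0.04} = -1.751 and z_{0.66} = 0.4125.
Eliminate σ: μ = (z₂·x₁ − z₁·x₂)/(z₂ − z₁) = (0.4125·-30.5 − (-1.751)·-3.32)/2.163 = -8.50.
Then σ = (x₂ − x₁)/(z₂ − z₁) = (-3.32 − -30.5)/2.163 = 12.57.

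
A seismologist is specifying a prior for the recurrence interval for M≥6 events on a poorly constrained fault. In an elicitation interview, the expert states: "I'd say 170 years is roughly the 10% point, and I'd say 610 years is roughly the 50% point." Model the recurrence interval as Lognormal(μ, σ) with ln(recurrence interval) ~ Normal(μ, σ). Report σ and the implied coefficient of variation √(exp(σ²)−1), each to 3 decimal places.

If T ~ Lognormal(μ,σ) then ln T ~ Normal(μ,σ), so the p-quantile of ln T is μ + z_p·σ.
ln(170) = 5.136 and ln(610) = 6.413; z_{0.1} = -1.282, z_{0.5} = 0.
σ = (6.413 − 5.136)/(0 − (-1.282)) = 0.997.
μ = 5.136 − (-1.282)·0.997 = 6.413.
CV = √(exp(σ²)−1) = √(exp(0.9939)−1) = 1.305.

σ ≈ 0.997, CV ≈ 1.305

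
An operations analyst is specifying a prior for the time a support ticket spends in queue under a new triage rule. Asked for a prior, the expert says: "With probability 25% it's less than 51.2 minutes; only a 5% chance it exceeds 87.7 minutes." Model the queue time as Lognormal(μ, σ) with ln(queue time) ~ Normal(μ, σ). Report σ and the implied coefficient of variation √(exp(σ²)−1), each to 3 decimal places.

σ ≈ 0.232, CV ≈ 0.235

If T ~ Lognormal(μ,σ) then ln T ~ Normal(μ,σ), so the p-quantile of ln T is μ + z_p·σ.
ln(51.2) = 3.936 and ln(87.7) = 4.474; z_{0.25} = -0.6745, z_{0.95} = 1.645.
σ = (4.474 − 3.936)/(1.645 − (-0.6745)) = 0.232.
μ = 3.936 − (-0.6745)·0.232 = 4.092.
CV = √(exp(σ²)−1) = √(exp(0.0538)−1) = 0.235.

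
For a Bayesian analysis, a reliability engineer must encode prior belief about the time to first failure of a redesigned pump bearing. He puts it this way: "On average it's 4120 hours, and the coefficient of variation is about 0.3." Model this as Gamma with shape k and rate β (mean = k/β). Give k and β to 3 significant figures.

For Gamma(k, rate β): mean = k/β, variance = k/β², so CV = 1/√k.
CV = 0.3, hence k = 1/CV² = 11.1.
Then β = k/mean = 11.1/4120 = 0.0027.

k ≈ 11.1, β ≈ 0.0027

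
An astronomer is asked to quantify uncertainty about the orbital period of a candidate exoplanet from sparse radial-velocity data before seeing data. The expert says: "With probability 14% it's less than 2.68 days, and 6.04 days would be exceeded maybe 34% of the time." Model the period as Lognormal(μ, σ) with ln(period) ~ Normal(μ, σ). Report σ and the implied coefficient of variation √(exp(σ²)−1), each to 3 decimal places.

σ ≈ 0.544, CV ≈ 0.587

If T ~ Lognormal(μ,σ) then ln T ~ Normal(μ,σ), so the p-quantile of ln T is μ + z_p·σ.
ln(2.68) = 0.9858 and ln(6.04) = 1.798; z_{0.14} = -1.08, z_{0.66} = 0.4125.
σ = (1.798 − 0.9858)/(0.4125 − (-1.08)) = 0.544.
μ = 0.9858 − (-1.08)·0.544 = 1.574.
CV = √(exp(σ²)−1) = √(exp(0.2963)−1) = 0.587.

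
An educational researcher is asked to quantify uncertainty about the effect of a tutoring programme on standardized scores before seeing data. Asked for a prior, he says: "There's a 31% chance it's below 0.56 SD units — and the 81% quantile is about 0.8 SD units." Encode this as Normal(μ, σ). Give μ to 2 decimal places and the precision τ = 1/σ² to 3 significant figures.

μ = 0.65, τ = 32.8

The p-quantile of Normal(μ,σ) is μ + z_p·σ, with z_{0.31} = -0.4959 and z_{0.81} = 0.8779.
Eliminate σ: μ = (z₂·x₁ − z₁·x₂)/(z₂ − z₁) = (0.8779·0.56 − (-0.4959)·0.8)/1.374 = 0.65.
Then σ = (x₂ − x₁)/(z₂ − z₁) = (0.8 − 0.56)/1.374 = 0.17.
Precision τ = 1/σ² = 1/0.1747² = 32.8.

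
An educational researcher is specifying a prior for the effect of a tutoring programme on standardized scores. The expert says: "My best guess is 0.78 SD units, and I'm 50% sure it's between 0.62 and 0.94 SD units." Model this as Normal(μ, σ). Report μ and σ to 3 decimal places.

A symmetric 50% interval runs μ ± z·σ with z = 0.6745.
Half-width = 0.16, so σ = 0.16/0.6745 = 0.237.
μ is the stated best guess, 0.780.

μ = 0.780, σ = 0.237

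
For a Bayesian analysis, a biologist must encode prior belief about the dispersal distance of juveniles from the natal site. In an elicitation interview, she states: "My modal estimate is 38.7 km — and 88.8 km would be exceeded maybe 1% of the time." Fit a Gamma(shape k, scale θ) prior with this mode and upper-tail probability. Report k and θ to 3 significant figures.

Gamma(k,θ) with k>1 has mode (k−1)θ, so θ = 38.7/(k−1).
Need P(X < 88.8) = 0.99 with θ tied to k this way. Start at k = 2, θ = 38.7: P(X<88.8) ≈ 0.668.
Too low — raise k to concentrate. Iterating converges to k ≈ 7.93.
Then θ = 38.7/(7.93−1) ≈ 5.58.

k ≈ 7.93, θ ≈ 5.58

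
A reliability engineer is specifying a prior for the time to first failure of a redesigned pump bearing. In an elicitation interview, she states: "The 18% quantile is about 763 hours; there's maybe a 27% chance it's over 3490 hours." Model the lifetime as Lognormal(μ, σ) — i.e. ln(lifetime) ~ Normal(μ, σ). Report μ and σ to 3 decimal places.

If T ~ Lognormal(μ,σ) then ln T ~ Normal(μ,σ), so the p-quantile of ln T is μ + z_p·σ.
ln(763) = 6.637 and ln(3490) = 8.158; z_{0.18} = -0.9154, z_{0.73} = 0.6128.
σ = (8.158 − 6.637)/(0.6128 − (-0.9154)) = 0.995.
μ = 6.637 − (-0.9154)·0.995 = 7.548.

μ ≈ 7.548, σ ≈ 0.995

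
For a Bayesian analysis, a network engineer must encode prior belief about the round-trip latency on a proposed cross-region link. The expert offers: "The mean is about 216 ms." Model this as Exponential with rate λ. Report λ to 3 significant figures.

λ ≈ 0.00463

Exponential mean = 1/λ, so λ = 1/216.0 = 0.00463.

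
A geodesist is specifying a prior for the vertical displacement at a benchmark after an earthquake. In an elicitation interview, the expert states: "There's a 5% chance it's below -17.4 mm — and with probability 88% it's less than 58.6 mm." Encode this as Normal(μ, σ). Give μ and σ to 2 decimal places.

μ = 26.93, σ = 26.95

For Normal(μ,σ), the p-quantile is μ + z_p·σ. Here z_{0.05} = -1.645, z_{0.88} = 1.175.
So -17.4 = μ − 1.645σ and 58.6 = μ + 1.175σ.
Subtracting: σ = (58.6 − -17.4)/(1.175 − (-1.645)) = 26.95.
Then μ = -17.4 − (-1.645)·26.95 = 26.93.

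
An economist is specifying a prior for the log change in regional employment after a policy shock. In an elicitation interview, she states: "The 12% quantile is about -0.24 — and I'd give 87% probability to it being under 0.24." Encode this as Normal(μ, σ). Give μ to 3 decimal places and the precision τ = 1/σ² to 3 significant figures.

The p-quantile of Normal(μ,σ) is μ + z_p·σ, with z_{0.12} = -1.175 and z_{0.87} = 1.126.
Eliminate σ: μ = (z₂·x₁ − z₁·x₂)/(z₂ − z₁) = (1.126·-0.24 − (-1.175)·0.24)/2.301 = 0.005.
Then σ = (x₂ − x₁)/(z₂ − z₁) = (0.24 − -0.24)/2.301 = 0.209.
Precision τ = 1/σ² = 1/0.2086² = 23.

μ = 0.005, τ = 23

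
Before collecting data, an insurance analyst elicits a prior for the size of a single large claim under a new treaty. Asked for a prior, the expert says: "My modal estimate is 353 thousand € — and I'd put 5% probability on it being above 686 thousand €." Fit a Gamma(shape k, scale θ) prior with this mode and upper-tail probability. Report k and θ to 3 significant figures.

Gamma(k,θ) with k>1 has mode (k−1)θ, so θ = 353/(k−1).
Need P(X < 686) = 0.95 with θ tied to k this way. Start at k = 2, θ = 353: P(X<686) ≈ 0.578.
Too low — raise k to concentrate. Iterating converges to k ≈ 7.29.
Then θ = 353/(7.29−1) ≈ 56.1.

k ≈ 7.29, θ ≈ 56.1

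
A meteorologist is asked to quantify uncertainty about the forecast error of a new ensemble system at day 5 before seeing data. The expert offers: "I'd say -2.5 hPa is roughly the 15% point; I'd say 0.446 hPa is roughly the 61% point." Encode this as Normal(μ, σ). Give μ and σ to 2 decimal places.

The p-quantile of Normal(μ,σ) is μ + z_p·σ, with z_{0.15} = -1.036 and z_{0.61} = 0.2793.
Eliminate σ: μ = (z₂·x₁ − z₁·x₂)/(z₂ − z₁) = (0.2793·-2.5 − (-1.036)·0.446)/1.316 = -0.18.
Then σ = (x₂ − x₁)/(z₂ − z₁) = (0.446 − -2.5)/1.316 = 2.24.

μ = -0.18, σ = 2.24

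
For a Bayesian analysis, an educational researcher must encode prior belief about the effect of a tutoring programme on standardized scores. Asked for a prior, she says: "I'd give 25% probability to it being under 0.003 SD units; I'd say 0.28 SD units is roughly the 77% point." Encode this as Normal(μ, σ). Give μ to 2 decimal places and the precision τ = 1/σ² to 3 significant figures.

For Normal(μ,σ), the p-quantile is μ + z_p·σ. Here z_{0.25} = -0.6745, z_{0.77} = 0.7388.
So 0.003 = μ − 0.6745σ and 0.28 = μ + 0.7388σ.
Subtracting: σ = (0.28 − 0.003)/(0.7388 − (-0.6745)) = 0.20.
Then μ = 0.003 − (-0.6745)·0.20 = 0.14.
Precision τ = 1/σ² = 1/0.196² = 26.

μ = 0.14, τ = 26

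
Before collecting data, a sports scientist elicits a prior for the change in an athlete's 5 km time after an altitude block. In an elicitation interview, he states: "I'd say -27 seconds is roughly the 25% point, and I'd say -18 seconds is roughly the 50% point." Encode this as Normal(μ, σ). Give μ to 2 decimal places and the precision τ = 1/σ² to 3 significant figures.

μ = -18.00, τ = 0.00562

The p-quantile of Normal(μ,σ) is μ + z_p·σ, with z_{0.25} = -0.6745 and z_{0.5} = 0.
Eliminate σ: μ = (z₂·x₁ − z₁·x₂)/(z₂ − z₁) = (0·-27 − (-0.6745)·-18)/0.6745 = -18.00.
Then σ = (x₂ − x₁)/(z₂ − z₁) = (-18 − -27)/0.6745 = 13.34.
Precision τ = 1/σ² = 1/13.34² = 0.00562.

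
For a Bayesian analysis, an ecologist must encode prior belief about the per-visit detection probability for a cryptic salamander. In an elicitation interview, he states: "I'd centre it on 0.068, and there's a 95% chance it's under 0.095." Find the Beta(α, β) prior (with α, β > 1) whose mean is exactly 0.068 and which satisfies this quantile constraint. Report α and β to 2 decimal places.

α ≈ 18.17, β ≈ 248.97

With mean 0.068 fixed, write α = 0.068s, β = 0.932s where s = α+β.
Need P(θ < 0.095) = 0.95 under Beta(0.068s, 0.932s). Normal approximation: (q−m)/√(m(1−m)/s) ≈ z_{0.95} = 1.64, so s ≈ 0.068·0.932·(1.64)²/(0.095−0.068)² = 235.2.
At s = 235.2: P(θ<0.095) ≈ 0.940. Adjusting to match 0.95 gives s ≈ 267.14.
So α = 0.068·267.14 ≈ 18.17, β = 0.932·267.14 ≈ 248.97.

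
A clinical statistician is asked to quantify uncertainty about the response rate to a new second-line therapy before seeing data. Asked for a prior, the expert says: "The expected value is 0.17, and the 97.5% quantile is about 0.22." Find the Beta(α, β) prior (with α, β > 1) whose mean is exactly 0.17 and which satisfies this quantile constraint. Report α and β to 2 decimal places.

With mean 0.17 fixed, write α = 0.17s, β = 0.83s where s = α+β.
Need P(θ < 0.22) = 0.975 under Beta(0.17s, 0.83s). Normal approximation: (q−m)/√(m(1−m)/s) ≈ z_{0.975} = 1.96, so s ≈ 0.17·0.83·(1.96)²/(0.22−0.17)² = 216.8.
At s = 216.8: P(θ<0.22) ≈ 0.969. Adjusting to match 0.975 gives s ≈ 239.38.
So α = 0.17·239.38 ≈ 40.69, β = 0.83·239.38 ≈ 198.68.

α ≈ 40.69, β ≈ 198.68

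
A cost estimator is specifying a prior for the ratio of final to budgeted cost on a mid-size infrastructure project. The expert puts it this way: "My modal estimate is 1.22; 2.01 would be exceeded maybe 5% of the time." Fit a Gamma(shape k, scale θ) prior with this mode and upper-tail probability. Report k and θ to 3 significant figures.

k ≈ 12.2, θ ≈ 0.109

Gamma(k,θ) with k>1 has mode (k−1)θ, so θ = 1.22/(k−1).
Need P(X < 2.01) = 0.95 with θ tied to k this way. Start at k = 2, θ = 1.22: P(X<2.01) ≈ 0.490.
Too low — raise k to concentrate. Iterating converges to k ≈ 12.2.
Then θ = 1.22/(12.2−1) ≈ 0.109.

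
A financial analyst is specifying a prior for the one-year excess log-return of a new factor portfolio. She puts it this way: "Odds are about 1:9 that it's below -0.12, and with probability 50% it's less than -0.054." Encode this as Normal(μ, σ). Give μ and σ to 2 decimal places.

The p-quantile of Normal(μ,σ) is μ + z_p·σ, with z_{0.1} = -1.282 and z_{0.5} = 0.
Eliminate σ: μ = (z₂·x₁ − z₁·x₂)/(z₂ − z₁) = (0·-0.12 − (-1.282)·-0.054)/1.282 = -0.05.
Then σ = (x₂ − x₁)/(z₂ − z₁) = (-0.054 − -0.12)/1.282 = 0.05.

μ = -0.05, σ = 0.05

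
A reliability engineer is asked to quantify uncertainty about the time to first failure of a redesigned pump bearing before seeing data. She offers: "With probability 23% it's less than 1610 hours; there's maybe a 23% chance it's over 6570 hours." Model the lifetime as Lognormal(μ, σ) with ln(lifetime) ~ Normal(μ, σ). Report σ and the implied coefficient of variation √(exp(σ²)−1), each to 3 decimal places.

If T ~ Lognormal(μ,σ) then ln T ~ Normal(μ,σ), so the p-quantile of ln T is μ + z_p·σ.
ln(1610) = 7.384 and ln(6570) = 8.79; z_{0.23} = -0.7388, z_{0.77} = 0.7388.
σ = (8.79 − 7.384)/(0.7388 − (-0.7388)) = 0.952.
μ = 7.384 − (-0.7388)·0.952 = 8.087.
CV = √(exp(σ²)−1) = √(exp(0.9057)−1) = 1.214.

σ ≈ 0.952, CV ≈ 1.214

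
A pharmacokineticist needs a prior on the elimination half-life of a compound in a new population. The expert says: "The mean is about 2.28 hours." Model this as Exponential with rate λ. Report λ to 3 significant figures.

Exponential mean = 1/λ, so λ = 1/2.28 = 0.439.

λ ≈ 0.439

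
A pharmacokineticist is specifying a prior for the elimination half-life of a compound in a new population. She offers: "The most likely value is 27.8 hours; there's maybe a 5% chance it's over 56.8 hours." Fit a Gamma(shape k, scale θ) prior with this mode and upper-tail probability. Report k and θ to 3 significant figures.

Gamma(k,θ) with k>1 has mode (k−1)θ, so θ = 27.8/(k−1).
Need P(X < 56.8) = 0.95 with θ tied to k this way. Start at k = 2, θ = 27.8: P(X<56.8) ≈ 0.606.
Too low — raise k to concentrate. Iterating converges to k ≈ 6.42.
Then θ = 27.8/(6.42−1) ≈ 5.13.

k ≈ 6.42, θ ≈ 5.13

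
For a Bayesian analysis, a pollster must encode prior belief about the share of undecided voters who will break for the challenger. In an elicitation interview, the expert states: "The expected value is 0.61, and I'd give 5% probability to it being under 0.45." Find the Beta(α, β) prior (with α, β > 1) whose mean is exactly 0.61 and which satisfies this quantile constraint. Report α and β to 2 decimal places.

With mean 0.61 fixed, write α = 0.61s, β = 0.39s where s = α+β.
Need P(θ < 0.45) = 0.05 under Beta(0.61s, 0.39s). Normal approximation: (q−m)/√(m(1−m)/s) ≈ z_{0.05} = -1.64, so s ≈ 0.61·0.39·(-1.64)²/(0.45−0.61)² = 25.1.
At s = 25.1: P(θ<0.45) ≈ 0.052. Adjusting to match 0.05 gives s ≈ 25.83.
So α = 0.61·25.83 ≈ 15.76, β = 0.39·25.83 ≈ 10.07.

α ≈ 15.76, β ≈ 10.07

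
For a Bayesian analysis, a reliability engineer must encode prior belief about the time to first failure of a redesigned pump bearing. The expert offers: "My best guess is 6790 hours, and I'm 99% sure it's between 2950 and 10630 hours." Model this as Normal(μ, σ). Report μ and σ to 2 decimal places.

μ = 6790.00, σ = 1490.78

A symmetric 99% interval runs μ ± z·σ with z = 2.576.
Half-width = 3840, so σ = 3840/2.576 = 1490.78.
μ is the stated best guess, 6790.00.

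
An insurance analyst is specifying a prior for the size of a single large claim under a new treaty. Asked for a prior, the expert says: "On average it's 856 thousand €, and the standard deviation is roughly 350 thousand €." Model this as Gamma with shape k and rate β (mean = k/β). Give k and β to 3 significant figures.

k ≈ 5.98, β ≈ 0.00699

For Gamma(k, rate β): mean = k/β, variance = k/β², so CV = 1/√k.
CV = SD/mean = 350/856 = 0.4089, hence k = 1/CV² = 5.98.
Then β = k/mean = 5.98/856 = 0.00699.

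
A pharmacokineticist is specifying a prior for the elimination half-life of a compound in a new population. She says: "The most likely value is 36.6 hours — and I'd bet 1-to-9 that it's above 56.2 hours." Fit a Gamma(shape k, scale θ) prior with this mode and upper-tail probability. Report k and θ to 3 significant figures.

k ≈ 11.2, θ ≈ 3.61

Gamma(k,θ) with k>1 has mode (k−1)θ, so θ = 36.6/(k−1).
Need P(X < 56.2) = 0.9 with θ tied to k this way. Start at k = 2, θ = 36.6: P(X<56.2) ≈ 0.454.
Too low — raise k to concentrate. Iterating converges to k ≈ 11.2.
Then θ = 36.6/(11.2−1) ≈ 3.61.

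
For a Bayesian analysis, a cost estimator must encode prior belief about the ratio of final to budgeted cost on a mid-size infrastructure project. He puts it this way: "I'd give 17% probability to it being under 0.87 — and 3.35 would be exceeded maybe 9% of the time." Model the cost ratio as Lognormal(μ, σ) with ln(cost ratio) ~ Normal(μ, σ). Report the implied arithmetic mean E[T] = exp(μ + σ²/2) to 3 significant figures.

E[T] ≈ 1.81

If T ~ Lognormal(μ,σ) then ln T ~ Normal(μ,σ), so the p-quantile of ln T is μ + z_p·σ.
ln(0.87) = -0.1393 and ln(3.35) = 1.209; z_{0.17} = -0.9542, z_{0.91} = 1.341.
σ = (1.209 − -0.1393)/(1.341 − (-0.9542)) = 0.587.
μ = -0.1393 − (-0.9542)·0.587 = 0.421.
E[T] = exp(μ + σ²/2) = exp(0.421 + 0.1726) = 1.81.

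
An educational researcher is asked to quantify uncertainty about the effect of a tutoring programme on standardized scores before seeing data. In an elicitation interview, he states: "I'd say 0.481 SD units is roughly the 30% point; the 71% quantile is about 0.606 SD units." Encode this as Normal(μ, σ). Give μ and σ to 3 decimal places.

The p-quantile of Normal(μ,σ) is μ + z_p·σ, with z_{0.3} = -0.5244 and z_{0.71} = 0.5534.
Eliminate σ: μ = (z₂·x₁ − z₁·x₂)/(z₂ − z₁) = (0.5534·0.481 − (-0.5244)·0.606)/1.078 = 0.542.
Then σ = (x₂ − x₁)/(z₂ − z₁) = (0.606 − 0.481)/1.078 = 0.116.

μ = 0.542, σ = 0.116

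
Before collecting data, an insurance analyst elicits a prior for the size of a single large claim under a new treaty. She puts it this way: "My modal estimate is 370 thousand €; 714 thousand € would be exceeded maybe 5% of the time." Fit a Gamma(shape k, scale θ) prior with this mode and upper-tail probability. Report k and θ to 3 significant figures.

Gamma(k,θ) with k>1 has mode (k−1)θ, so θ = 370/(k−1).
Need P(X < 714) = 0.95 with θ tied to k this way. Start at k = 2, θ = 370: P(X<714) ≈ 0.575.
Too low — raise k to concentrate. Iterating converges to k ≈ 7.43.
Then θ = 370/(7.43−1) ≈ 57.6.

k ≈ 7.43, θ ≈ 57.6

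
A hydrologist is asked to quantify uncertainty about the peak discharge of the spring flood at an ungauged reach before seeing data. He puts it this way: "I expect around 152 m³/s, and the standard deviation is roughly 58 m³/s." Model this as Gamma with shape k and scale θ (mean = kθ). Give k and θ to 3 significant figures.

k ≈ 6.87, θ ≈ 22.1

For Gamma(k, scale θ): mean = kθ, variance = kθ², so CV = 1/√k.
CV = SD/mean = 58/152 = 0.3816, hence k = 1/CV² = 6.87.
Then θ = mean/k = 152/6.87 = 22.1.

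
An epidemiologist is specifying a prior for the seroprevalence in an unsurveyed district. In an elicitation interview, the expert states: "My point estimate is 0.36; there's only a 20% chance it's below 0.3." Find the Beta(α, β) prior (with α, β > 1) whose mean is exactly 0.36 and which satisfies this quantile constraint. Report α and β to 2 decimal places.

α ≈ 16.64, β ≈ 29.59

With mean 0.36 fixed, write α = 0.36s, β = 0.64s where s = α+β.
Need P(θ < 0.3) = 0.2 under Beta(0.36s, 0.64s). Normal approximation: (q−m)/√(m(1−m)/s) ≈ z_{0.2} = -0.842, so s ≈ 0.36·0.64·(-0.842)²/(0.3−0.36)² = 45.3.
At s = 45.3: P(θ<0.3) ≈ 0.202. Adjusting to match 0.2 gives s ≈ 46.23.
So α = 0.36·46.23 ≈ 16.64, β = 0.64·46.23 ≈ 29.59.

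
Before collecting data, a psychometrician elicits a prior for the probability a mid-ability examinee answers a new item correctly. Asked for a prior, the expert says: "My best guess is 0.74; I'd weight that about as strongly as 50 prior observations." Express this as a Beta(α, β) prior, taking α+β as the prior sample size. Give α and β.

α = 37, β = 13

Under the effective-sample-size interpretation, Beta(α, β) has prior mean α/(α+β) and prior sample size α+β.
So α+β = 50 and α/(α+β) = 0.74, giving α = 0.74·50 = 37 and β = 50 − 37 = 13.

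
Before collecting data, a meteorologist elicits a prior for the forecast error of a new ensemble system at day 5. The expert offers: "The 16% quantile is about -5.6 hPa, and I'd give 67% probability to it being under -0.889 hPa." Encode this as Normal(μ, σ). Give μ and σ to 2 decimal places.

For Normal(μ,σ), the p-quantile is μ + z_p·σ. Here z_{0.16} = -0.9945, z_{0.67} = 0.4399.
So -5.6 = μ − 0.9945σ and -0.889 = μ + 0.4399σ.
Subtracting: σ = (-0.889 − -5.6)/(0.4399 − (-0.9945)) = 3.28.
Then μ = -5.6 − (-0.9945)·3.28 = -2.33.

μ = -2.33, σ = 3.28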